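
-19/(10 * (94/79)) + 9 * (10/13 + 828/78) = 1232567/12220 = 100.86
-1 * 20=-20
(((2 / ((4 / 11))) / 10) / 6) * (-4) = -11 / 30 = -0.37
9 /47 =0.19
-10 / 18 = -5 / 9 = -0.56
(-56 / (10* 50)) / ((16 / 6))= -21 / 500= -0.04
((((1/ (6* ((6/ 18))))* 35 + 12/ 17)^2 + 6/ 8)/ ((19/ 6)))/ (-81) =-10106/ 7803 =-1.30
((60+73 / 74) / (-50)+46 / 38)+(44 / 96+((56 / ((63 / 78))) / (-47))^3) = -1088230161899 / 394132872600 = -2.76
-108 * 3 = -324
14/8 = 7/4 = 1.75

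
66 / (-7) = -66 / 7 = -9.43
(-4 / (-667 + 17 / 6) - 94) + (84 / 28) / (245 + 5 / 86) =-526196688 / 5598925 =-93.98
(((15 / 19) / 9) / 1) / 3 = 5 / 171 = 0.03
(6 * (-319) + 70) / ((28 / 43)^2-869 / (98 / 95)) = 334136488 / 152567363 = 2.19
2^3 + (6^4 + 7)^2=1697817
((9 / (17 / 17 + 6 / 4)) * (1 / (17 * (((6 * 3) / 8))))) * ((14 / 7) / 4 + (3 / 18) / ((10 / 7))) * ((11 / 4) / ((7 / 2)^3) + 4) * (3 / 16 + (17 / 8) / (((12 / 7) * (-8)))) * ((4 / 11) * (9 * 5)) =7585 / 60368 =0.13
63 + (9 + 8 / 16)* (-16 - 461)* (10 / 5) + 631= -8369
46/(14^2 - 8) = 23/94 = 0.24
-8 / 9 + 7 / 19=-89 / 171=-0.52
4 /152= 1 /38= 0.03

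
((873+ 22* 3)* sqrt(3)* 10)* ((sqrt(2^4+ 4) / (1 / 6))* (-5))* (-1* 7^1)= 3943800* sqrt(15)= 15274271.72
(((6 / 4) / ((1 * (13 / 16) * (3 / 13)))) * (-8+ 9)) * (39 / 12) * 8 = 208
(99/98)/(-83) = -99/8134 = -0.01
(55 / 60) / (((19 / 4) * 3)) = 11 / 171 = 0.06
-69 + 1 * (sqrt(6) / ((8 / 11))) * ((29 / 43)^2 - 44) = -885665 * sqrt(6) / 14792 - 69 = -215.66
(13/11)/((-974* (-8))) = 13/85712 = 0.00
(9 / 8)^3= 729 / 512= 1.42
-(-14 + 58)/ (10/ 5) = -22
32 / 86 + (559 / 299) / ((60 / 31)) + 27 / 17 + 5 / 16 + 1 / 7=95516909 / 28245840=3.38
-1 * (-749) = 749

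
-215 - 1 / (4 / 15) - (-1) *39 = -719 / 4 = -179.75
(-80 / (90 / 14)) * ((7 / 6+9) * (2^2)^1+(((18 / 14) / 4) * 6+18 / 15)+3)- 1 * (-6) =-77806 / 135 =-576.34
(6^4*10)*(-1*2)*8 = -207360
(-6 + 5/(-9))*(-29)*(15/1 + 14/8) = 114637/36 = 3184.36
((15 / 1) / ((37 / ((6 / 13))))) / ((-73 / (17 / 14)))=-765 / 245791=-0.00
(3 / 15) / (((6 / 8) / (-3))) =-4 / 5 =-0.80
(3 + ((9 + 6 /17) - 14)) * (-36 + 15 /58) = 29022 /493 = 58.87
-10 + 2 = -8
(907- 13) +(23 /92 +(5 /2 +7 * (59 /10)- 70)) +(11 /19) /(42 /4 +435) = 26718619 /30780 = 868.05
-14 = -14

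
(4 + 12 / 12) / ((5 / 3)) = 3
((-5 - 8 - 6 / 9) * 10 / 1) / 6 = -205 / 9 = -22.78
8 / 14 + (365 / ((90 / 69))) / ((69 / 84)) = 7166 / 21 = 341.24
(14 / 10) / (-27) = -0.05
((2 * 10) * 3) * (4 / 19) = 240 / 19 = 12.63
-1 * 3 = -3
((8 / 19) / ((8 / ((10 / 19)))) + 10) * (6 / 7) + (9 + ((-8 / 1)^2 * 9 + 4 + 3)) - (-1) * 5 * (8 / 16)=3048043 / 5054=603.10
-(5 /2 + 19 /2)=-12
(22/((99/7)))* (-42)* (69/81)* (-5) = 22540/81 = 278.27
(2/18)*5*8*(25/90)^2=250/729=0.34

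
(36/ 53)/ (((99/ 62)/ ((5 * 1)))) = 2.13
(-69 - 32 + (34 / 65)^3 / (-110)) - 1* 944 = -15784091527 / 15104375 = -1045.00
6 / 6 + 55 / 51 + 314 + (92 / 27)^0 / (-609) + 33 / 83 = 90648706 / 286433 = 316.47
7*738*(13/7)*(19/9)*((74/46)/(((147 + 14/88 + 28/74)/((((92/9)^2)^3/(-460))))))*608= -212560131582498439168/638236726155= -333042776.88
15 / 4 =3.75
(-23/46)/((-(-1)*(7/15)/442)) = -3315/7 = -473.57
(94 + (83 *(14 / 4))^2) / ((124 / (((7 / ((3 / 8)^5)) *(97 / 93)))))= 469932488704 / 700569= 670786.87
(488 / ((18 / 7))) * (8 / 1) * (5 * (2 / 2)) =68320 / 9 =7591.11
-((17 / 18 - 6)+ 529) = -9431 / 18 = -523.94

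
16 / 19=0.84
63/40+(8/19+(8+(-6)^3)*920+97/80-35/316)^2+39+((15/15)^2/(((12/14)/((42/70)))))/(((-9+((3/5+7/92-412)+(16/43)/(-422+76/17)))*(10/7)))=15579520159175891083497934891467/425459930133967379200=36618066839.50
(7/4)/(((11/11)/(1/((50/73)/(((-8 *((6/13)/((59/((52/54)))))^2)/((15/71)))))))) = -580496/105735375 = -0.01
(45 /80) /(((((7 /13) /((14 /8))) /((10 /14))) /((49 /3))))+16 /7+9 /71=755141 /31808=23.74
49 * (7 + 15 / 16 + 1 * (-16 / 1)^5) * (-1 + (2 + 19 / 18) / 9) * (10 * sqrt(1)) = 48867932015 / 144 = 339360638.99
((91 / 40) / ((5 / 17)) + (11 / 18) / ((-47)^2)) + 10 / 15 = 33407807 / 3976200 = 8.40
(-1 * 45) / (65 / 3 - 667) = 135 / 1936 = 0.07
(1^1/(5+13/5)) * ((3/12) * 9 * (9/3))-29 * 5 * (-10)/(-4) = -361.61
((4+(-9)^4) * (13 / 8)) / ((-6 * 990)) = -1.80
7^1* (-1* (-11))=77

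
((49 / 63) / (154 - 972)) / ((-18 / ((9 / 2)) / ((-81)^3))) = -413343 / 3272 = -126.33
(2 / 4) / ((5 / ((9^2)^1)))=81 / 10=8.10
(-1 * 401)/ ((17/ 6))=-2406/ 17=-141.53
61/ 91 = 0.67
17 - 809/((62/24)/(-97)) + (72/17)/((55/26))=881017837/28985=30395.65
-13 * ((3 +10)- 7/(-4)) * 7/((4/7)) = -37583/16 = -2348.94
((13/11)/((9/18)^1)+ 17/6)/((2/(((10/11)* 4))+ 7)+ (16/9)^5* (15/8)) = 22504230/176872663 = 0.13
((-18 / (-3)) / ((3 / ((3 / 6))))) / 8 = 1 / 8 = 0.12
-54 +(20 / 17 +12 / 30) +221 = 168.58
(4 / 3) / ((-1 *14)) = -2 / 21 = -0.10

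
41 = 41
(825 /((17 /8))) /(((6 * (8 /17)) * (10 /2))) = 27.50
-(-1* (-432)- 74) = -358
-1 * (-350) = 350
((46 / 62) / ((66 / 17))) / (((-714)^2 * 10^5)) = 23 / 6135544800000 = 0.00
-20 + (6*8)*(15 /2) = 340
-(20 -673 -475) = 1128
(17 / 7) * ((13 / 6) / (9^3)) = 221 / 30618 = 0.01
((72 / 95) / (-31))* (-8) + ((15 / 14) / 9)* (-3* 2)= -10693 / 20615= -0.52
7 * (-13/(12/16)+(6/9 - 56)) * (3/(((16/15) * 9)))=-3815/24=-158.96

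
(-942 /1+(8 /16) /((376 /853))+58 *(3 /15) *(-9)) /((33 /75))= -19650995 /8272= -2375.60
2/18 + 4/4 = 10/9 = 1.11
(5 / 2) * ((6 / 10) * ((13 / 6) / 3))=13 / 12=1.08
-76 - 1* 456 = -532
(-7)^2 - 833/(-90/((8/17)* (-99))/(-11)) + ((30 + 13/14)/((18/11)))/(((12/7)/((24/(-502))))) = 216487781/45180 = 4791.67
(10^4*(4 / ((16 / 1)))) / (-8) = -625 / 2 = -312.50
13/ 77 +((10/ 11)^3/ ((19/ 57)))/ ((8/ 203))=534448/ 9317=57.36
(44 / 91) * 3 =132 / 91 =1.45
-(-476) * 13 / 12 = 1547 / 3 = 515.67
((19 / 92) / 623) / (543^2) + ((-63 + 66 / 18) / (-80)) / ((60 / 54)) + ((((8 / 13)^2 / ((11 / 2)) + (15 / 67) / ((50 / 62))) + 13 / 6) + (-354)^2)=26378328497076351100031 / 210489155481805200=125319.18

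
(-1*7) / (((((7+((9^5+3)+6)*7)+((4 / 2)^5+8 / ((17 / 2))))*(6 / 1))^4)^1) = -83521 / 451832616512390796913633093488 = -0.00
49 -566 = -517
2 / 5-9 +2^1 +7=2 / 5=0.40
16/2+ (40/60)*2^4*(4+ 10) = 157.33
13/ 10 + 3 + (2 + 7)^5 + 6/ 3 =590553/ 10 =59055.30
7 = 7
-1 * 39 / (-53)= 39 / 53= 0.74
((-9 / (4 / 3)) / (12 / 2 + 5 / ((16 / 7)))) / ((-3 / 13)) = 468 / 131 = 3.57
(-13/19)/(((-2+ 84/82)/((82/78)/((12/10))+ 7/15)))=64411/68400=0.94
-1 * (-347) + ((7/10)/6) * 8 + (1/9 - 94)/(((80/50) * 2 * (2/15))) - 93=5581/160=34.88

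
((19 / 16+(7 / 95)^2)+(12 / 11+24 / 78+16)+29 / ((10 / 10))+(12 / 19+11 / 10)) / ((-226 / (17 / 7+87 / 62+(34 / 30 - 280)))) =140274611638853 / 2336949384000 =60.02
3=3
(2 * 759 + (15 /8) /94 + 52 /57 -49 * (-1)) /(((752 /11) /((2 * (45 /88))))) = 1008117705 /42978304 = 23.46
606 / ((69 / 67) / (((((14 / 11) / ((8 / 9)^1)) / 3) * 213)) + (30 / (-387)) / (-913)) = 396107488623 / 6677183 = 59322.54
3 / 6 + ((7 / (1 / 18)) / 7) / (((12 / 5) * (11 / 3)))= 28 / 11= 2.55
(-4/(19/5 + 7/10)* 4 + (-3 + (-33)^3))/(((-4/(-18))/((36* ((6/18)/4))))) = -485238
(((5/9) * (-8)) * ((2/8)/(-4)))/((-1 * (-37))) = 5/666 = 0.01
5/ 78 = 0.06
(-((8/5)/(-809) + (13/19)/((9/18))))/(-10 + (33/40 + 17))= -840144/4811123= -0.17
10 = 10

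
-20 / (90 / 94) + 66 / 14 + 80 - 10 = 3391 / 63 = 53.83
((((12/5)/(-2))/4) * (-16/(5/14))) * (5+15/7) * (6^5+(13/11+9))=8222208/11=747473.45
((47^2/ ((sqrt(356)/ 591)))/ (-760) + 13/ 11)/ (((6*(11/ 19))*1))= 247/ 726-435173*sqrt(89)/ 156640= -25.87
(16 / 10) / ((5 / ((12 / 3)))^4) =2048 / 3125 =0.66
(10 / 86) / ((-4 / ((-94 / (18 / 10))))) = 1175 / 774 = 1.52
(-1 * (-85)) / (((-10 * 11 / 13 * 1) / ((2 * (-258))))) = 57018 / 11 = 5183.45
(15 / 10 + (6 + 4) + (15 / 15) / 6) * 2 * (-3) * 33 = -2310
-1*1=-1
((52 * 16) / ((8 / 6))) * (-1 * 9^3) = -454896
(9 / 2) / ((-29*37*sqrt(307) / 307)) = -9*sqrt(307) / 2146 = -0.07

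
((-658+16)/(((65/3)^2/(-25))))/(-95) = -5778/16055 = -0.36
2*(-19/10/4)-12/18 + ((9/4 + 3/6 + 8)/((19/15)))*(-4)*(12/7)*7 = -466243/1140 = -408.99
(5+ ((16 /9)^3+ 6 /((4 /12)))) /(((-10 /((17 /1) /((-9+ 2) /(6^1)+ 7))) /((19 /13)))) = -6738749 /552825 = -12.19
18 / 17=1.06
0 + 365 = 365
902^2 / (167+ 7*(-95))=-406802 / 249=-1633.74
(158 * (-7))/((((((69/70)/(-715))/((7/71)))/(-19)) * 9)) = -7362254900/44091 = -166978.63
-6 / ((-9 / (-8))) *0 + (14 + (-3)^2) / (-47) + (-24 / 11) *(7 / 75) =-8957 / 12925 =-0.69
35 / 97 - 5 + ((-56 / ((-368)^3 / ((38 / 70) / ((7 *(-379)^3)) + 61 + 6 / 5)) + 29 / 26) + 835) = 6222631715542355710381 / 7483835523424449280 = 831.48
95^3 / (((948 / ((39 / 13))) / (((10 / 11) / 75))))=171475 / 5214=32.89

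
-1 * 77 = -77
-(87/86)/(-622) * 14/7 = 87/26746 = 0.00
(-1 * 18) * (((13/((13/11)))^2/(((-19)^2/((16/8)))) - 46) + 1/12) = 588021/722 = 814.43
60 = 60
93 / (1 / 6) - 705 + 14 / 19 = -146.26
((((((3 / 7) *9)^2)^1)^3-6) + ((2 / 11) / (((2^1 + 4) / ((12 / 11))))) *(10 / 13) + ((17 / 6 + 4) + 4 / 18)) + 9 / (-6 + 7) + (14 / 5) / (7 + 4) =55019262762179 / 16655568930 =3303.36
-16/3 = -5.33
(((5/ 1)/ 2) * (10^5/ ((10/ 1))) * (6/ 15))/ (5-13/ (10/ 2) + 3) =50000/ 27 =1851.85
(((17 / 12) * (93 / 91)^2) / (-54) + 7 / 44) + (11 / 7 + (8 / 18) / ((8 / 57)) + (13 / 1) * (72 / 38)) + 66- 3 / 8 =5926966489 / 62306244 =95.13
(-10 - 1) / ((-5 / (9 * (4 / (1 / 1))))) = 396 / 5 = 79.20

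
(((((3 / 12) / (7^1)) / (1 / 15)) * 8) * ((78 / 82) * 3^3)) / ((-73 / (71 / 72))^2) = 982995 / 48941536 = 0.02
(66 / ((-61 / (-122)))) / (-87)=-44 / 29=-1.52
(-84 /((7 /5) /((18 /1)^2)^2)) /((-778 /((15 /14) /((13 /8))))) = 188956800 /35399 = 5337.91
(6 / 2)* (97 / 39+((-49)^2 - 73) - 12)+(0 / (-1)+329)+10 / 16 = 757649 / 104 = 7285.09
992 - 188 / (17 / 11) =14796 / 17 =870.35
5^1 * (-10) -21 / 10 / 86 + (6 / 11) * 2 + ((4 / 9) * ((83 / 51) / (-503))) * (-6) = -35618886209 / 728032140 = -48.92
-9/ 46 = -0.20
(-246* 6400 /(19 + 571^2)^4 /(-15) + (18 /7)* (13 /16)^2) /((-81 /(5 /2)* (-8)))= 1918718669057217003371 /292971310717678538803200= 0.01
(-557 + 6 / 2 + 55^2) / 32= 2471 / 32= 77.22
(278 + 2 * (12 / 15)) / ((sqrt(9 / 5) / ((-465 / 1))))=-43338 * sqrt(5)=-96906.71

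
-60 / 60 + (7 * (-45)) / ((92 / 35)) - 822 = -86741 / 92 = -942.84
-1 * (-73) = 73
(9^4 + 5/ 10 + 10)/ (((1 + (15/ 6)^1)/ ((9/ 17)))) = 118287/ 119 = 994.01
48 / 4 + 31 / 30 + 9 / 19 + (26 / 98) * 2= 392071 / 27930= 14.04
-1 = -1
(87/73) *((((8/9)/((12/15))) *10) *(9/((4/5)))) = 10875/73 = 148.97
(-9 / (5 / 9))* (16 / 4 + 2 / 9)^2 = -1444 / 5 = -288.80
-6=-6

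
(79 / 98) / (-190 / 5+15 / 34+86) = 1343 / 80703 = 0.02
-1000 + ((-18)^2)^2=103976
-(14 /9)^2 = -196 /81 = -2.42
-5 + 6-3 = -2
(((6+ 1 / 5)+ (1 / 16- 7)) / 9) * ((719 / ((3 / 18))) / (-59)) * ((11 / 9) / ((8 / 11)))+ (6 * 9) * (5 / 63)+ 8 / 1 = 22.36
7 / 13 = 0.54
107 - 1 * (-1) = 108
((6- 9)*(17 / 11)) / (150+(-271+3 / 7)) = 357 / 9284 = 0.04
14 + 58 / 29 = 16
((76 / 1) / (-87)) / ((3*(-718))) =38 / 93699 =0.00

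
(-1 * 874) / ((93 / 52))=-488.69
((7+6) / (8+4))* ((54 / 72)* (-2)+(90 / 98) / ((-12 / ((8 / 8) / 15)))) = -3835 / 2352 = -1.63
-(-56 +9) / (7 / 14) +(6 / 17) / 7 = 11192 / 119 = 94.05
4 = 4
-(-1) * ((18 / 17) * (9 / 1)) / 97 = 162 / 1649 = 0.10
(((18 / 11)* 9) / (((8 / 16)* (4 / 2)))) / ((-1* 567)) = -2 / 77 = -0.03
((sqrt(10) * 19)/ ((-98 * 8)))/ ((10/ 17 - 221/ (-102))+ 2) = -969 * sqrt(10)/ 190120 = -0.02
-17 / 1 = -17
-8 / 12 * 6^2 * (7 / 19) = -8.84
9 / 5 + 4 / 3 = 47 / 15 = 3.13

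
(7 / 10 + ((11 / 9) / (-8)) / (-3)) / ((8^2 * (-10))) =-811 / 691200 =-0.00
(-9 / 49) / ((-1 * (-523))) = -9 / 25627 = -0.00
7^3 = 343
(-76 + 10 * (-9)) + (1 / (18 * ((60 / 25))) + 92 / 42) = -247645 / 1512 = -163.79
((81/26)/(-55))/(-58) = 81/82940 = 0.00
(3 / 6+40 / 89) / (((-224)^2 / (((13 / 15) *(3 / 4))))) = 2197 / 178626560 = 0.00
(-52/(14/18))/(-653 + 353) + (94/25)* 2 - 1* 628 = -21709/35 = -620.26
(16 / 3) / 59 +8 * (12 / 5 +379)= 2700392 / 885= 3051.29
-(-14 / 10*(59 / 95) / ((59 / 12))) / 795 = 28 / 125875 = 0.00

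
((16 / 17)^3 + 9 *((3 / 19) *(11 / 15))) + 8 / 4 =1808977 / 466735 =3.88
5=5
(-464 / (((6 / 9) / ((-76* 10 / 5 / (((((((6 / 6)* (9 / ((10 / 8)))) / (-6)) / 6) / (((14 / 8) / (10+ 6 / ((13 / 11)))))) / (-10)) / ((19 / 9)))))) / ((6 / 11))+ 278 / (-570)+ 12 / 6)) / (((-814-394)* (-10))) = -2041455 / 80340154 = -0.02541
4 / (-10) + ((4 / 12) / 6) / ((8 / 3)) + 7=6.62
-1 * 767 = -767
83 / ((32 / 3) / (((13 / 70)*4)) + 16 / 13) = 3237 / 608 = 5.32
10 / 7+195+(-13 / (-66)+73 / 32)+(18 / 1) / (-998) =733622653 / 3688608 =198.89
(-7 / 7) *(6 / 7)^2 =-36 / 49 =-0.73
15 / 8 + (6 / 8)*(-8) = -33 / 8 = -4.12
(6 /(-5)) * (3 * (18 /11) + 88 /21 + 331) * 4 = -628504 /385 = -1632.48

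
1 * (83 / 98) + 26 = 2631 / 98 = 26.85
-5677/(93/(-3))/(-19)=-5677/589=-9.64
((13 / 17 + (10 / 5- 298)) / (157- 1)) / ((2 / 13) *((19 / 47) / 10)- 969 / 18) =0.04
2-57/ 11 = -35/ 11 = -3.18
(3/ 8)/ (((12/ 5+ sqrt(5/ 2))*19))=0.00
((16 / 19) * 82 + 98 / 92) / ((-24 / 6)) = -61283 / 3496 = -17.53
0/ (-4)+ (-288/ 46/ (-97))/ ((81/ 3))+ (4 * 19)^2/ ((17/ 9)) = 347929184/ 113781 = 3057.88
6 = 6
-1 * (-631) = 631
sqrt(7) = 2.65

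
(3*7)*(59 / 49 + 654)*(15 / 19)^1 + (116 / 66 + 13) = 47740696 / 4389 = 10877.35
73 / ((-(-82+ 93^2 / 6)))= -146 / 2719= -0.05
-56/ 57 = -0.98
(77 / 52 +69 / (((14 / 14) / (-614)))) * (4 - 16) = 6608865 / 13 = 508374.23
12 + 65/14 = 233/14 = 16.64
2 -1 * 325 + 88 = -235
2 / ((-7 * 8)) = -1 / 28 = -0.04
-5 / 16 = -0.31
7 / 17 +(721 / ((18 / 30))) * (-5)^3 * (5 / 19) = -38302726 / 969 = -39528.10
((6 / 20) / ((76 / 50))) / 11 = 0.02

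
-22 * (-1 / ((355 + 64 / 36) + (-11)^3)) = -0.02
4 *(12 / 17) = 48 / 17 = 2.82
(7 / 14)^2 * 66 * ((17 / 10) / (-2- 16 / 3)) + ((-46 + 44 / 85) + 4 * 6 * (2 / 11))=-336179 / 7480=-44.94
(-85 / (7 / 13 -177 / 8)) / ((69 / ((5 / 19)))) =8840 / 588639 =0.02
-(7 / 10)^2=-0.49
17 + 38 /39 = 701 /39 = 17.97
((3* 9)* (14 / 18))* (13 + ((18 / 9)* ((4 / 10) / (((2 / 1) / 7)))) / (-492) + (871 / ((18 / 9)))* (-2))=-7387429 / 410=-18018.12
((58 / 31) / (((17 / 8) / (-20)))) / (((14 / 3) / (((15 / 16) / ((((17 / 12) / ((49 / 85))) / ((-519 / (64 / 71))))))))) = 1009846845 / 1218424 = 828.81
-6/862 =-0.01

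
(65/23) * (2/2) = 65/23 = 2.83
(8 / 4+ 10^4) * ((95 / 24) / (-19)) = -8335 / 4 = -2083.75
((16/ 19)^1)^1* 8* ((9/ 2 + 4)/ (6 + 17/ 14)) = 15232/ 1919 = 7.94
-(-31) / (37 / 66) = 2046 / 37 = 55.30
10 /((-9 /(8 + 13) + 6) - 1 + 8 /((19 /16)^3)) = 240065 /224432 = 1.07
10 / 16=5 / 8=0.62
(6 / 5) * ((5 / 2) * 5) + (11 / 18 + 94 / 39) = 4217 / 234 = 18.02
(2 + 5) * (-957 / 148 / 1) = -6699 / 148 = -45.26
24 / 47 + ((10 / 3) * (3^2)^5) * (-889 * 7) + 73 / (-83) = -4778229925529 / 3901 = -1224873090.37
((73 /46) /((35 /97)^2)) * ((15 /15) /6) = 686857 /338100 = 2.03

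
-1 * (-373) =373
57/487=0.12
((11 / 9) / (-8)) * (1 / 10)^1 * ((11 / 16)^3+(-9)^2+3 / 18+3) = -11420563 / 8847360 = -1.29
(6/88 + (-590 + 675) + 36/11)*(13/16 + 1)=112723/704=160.12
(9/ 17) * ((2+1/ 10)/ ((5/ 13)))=2457/ 850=2.89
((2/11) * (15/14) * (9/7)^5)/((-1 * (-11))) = 885735/14235529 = 0.06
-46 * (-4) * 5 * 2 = 1840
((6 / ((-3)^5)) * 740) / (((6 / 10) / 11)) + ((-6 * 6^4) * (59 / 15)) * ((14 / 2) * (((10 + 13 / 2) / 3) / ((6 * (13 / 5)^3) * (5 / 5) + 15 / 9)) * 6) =-647092976200 / 9761553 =-66289.96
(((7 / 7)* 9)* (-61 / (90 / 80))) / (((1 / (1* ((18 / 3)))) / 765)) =-2239920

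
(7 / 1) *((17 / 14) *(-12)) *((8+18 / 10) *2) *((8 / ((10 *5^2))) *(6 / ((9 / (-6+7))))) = -26656 / 625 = -42.65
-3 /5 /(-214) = 3 /1070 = 0.00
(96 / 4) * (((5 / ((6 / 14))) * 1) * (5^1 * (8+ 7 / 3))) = 43400 / 3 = 14466.67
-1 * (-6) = 6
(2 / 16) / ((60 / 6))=1 / 80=0.01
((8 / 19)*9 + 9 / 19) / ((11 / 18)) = 1458 / 209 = 6.98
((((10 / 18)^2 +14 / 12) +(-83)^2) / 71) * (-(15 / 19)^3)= -139532125 / 2921934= -47.75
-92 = -92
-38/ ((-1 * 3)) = 12.67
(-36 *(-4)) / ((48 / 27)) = 81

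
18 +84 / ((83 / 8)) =2166 / 83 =26.10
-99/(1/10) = -990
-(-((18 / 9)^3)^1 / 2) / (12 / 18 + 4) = 6 / 7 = 0.86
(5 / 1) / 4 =5 / 4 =1.25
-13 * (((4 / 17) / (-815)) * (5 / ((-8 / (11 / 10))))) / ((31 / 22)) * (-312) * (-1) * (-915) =44906004 / 85901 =522.76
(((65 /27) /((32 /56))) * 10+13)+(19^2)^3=2540480551 /54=47045936.13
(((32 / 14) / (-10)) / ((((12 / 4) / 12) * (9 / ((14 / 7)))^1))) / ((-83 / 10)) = 128 / 5229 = 0.02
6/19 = 0.32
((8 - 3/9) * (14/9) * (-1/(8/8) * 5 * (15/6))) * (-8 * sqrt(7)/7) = 450.76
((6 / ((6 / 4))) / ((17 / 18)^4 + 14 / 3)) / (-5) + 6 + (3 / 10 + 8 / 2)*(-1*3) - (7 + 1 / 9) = -730627021 / 51606810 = -14.16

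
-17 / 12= -1.42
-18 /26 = -9 /13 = -0.69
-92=-92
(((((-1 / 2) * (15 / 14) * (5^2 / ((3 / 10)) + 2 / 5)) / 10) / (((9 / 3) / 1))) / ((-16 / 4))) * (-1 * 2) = -157 / 210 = -0.75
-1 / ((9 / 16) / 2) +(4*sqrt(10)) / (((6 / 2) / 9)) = -32 / 9 +12*sqrt(10) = 34.39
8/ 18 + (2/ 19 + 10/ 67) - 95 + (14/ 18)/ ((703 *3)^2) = -252922197824/ 2682072243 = -94.30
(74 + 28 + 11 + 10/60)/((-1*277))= -679/1662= -0.41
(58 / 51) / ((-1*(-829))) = 58 / 42279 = 0.00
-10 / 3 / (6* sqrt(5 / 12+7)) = -10* sqrt(267) / 801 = -0.20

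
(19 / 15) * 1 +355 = 5344 / 15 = 356.27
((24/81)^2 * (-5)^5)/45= -6.10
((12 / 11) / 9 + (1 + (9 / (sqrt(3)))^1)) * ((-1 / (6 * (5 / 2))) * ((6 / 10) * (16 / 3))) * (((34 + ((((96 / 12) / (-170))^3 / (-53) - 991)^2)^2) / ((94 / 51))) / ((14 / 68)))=-51959676543068945118951126841517175937012368 * sqrt(3) / 31942481419331487083746337890625 - 640836010697850323133730564378711836556485872 / 1054101886837939073763629150390625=-3425409295305.15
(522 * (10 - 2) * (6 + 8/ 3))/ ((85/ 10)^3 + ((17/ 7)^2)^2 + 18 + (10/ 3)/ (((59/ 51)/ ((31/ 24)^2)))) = 1476553688064/ 27404618785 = 53.88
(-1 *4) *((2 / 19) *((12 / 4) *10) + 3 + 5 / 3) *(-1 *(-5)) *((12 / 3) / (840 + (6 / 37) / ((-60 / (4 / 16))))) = -0.75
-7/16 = -0.44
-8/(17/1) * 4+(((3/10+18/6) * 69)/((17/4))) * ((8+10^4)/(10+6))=167551/5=33510.20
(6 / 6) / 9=1 / 9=0.11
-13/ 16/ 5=-13/ 80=-0.16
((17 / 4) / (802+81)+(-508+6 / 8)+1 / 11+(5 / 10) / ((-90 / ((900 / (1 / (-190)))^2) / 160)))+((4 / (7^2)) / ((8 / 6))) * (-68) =-24741109494709875 / 951874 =-25992000511.32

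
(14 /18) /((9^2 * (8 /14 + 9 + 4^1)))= 49 /69255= 0.00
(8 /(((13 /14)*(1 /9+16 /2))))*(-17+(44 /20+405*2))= 4007808 /4745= 844.64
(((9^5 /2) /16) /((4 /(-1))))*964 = -14230809 /32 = -444712.78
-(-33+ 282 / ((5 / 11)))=-2937 / 5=-587.40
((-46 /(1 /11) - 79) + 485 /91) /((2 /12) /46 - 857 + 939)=-7.07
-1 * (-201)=201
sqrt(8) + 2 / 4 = 1 / 2 + 2 * sqrt(2) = 3.33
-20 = -20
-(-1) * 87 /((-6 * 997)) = -29 /1994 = -0.01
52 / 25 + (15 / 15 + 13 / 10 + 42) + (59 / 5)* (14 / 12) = 4511 / 75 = 60.15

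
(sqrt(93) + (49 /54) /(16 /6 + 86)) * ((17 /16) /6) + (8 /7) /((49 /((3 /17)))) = 2269825 /382886784 + 17 * sqrt(93) /96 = 1.71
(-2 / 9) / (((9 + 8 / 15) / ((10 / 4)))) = -25 / 429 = -0.06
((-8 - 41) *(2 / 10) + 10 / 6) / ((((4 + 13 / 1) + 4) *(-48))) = 61 / 7560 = 0.01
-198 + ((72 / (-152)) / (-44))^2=-138381327 / 698896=-198.00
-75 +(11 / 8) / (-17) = -10211 / 136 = -75.08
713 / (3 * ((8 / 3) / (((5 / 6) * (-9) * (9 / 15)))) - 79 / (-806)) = -5172102 / 12185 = -424.46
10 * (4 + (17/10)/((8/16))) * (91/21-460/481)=9746/39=249.90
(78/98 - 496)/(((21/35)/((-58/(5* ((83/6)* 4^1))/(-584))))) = -703685/2375128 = -0.30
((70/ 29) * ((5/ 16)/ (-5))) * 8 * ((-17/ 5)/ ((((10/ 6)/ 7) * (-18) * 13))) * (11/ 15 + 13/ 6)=-0.21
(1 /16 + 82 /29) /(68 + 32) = 1341 /46400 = 0.03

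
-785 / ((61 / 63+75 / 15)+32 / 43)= -2126565 / 18184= -116.95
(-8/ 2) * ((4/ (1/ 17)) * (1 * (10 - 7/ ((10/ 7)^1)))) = -6936/ 5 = -1387.20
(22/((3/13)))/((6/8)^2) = 4576/27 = 169.48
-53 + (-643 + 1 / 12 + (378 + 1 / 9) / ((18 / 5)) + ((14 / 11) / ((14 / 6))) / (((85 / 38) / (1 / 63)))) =-1253012407 / 2120580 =-590.88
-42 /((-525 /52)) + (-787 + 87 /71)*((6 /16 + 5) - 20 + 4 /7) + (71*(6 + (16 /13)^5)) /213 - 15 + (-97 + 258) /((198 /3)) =11037.48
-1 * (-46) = 46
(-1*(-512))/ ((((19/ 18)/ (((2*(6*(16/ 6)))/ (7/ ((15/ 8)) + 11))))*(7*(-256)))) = -17280/ 29393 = -0.59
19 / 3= 6.33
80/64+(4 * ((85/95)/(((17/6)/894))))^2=1841441549/1444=1275236.53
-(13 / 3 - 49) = 134 / 3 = 44.67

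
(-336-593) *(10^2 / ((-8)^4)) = -23225 / 1024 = -22.68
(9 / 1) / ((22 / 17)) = 153 / 22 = 6.95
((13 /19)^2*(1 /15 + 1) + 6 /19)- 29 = -152621 /5415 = -28.18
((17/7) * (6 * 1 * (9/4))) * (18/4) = 4131/28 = 147.54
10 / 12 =5 / 6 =0.83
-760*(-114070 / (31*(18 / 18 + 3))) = 21673300 / 31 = 699138.71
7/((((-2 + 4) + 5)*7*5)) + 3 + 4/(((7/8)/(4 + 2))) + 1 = 1101/35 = 31.46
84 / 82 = 1.02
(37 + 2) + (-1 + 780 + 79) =897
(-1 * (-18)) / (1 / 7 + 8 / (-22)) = -1386 / 17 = -81.53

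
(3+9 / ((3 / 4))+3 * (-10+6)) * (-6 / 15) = -6 / 5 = -1.20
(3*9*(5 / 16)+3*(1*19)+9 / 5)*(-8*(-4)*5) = 10758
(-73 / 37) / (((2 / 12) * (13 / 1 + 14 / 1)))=-146 / 333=-0.44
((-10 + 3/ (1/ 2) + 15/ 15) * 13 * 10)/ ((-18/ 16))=1040/ 3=346.67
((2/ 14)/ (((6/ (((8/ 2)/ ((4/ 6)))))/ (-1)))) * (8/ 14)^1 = -4/ 49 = -0.08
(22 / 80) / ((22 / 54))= 27 / 40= 0.68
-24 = -24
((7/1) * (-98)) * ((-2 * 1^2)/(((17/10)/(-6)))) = -82320/17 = -4842.35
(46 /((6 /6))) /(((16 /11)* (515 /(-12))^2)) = 4554 /265225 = 0.02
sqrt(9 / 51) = sqrt(51) / 17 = 0.42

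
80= 80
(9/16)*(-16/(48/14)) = -2.62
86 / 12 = 43 / 6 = 7.17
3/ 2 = 1.50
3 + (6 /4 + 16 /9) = 113 /18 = 6.28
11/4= 2.75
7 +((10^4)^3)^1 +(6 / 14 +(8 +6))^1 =7000000000150 / 7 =1000000000021.43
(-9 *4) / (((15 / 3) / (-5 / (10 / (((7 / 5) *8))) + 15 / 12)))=783 / 25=31.32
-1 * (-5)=5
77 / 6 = 12.83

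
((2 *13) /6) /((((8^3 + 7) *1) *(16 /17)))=0.01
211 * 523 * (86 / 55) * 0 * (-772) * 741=0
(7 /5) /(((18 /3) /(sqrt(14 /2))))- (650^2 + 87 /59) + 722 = -24884989 /59 + 7 * sqrt(7) /30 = -421778.86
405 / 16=25.31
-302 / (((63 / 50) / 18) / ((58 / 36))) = -437900 / 63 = -6950.79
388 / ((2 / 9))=1746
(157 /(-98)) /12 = -157 /1176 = -0.13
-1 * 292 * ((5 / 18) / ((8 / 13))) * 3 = -4745 / 12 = -395.42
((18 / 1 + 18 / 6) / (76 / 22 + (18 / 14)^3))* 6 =475398 / 21053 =22.58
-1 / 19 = -0.05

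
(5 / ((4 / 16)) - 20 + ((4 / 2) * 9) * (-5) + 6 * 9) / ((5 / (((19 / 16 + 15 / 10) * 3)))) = -1161 / 20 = -58.05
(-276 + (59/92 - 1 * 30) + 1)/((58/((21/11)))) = -588021/58696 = -10.02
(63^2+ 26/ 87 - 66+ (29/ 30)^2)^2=10383709658439121/ 681210000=15243037.62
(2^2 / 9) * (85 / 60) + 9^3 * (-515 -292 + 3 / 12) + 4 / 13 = -825720217 / 1404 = -588119.81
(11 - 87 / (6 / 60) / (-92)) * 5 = 4705 / 46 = 102.28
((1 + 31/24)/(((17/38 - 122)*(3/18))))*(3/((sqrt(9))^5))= -1045/748278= -0.00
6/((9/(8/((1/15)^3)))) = 18000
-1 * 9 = -9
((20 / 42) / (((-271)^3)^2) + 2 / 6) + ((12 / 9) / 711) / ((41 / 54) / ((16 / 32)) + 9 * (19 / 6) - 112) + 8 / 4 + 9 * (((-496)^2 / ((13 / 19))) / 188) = 30600603519073838761866180701 / 1777513318537501623233883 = 17215.40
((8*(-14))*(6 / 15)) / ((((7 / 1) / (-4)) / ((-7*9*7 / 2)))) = -5644.80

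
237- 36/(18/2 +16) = 5889/25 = 235.56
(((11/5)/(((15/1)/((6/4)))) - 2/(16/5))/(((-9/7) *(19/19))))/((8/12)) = 189/400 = 0.47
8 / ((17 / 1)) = 8 / 17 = 0.47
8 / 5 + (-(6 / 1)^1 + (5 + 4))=23 / 5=4.60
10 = 10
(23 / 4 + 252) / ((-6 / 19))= -816.21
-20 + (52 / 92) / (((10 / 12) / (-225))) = -3970 / 23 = -172.61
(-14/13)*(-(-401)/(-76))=2807/494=5.68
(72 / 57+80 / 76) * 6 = 264 / 19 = 13.89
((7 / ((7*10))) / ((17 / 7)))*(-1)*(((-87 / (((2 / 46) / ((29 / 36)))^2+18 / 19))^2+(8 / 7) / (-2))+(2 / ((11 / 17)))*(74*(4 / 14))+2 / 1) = -133252580325582583 / 383041779214248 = -347.88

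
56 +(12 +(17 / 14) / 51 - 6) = 2605 / 42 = 62.02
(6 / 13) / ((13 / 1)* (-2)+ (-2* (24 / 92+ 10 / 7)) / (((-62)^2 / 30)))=-464163 / 26174369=-0.02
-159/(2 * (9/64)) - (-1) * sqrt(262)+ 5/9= -5083/9+ sqrt(262)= -548.59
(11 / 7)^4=6.10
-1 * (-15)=15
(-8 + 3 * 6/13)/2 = -43/13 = -3.31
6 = 6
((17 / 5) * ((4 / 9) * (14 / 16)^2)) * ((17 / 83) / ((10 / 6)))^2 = 240737 / 13778000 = 0.02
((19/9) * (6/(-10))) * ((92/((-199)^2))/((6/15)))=-874/118803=-0.01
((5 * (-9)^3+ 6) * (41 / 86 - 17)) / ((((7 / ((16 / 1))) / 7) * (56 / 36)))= 26593812 / 43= 618460.74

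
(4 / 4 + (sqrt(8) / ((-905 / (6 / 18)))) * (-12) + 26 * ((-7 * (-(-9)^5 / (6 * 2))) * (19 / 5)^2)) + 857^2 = -609883733 / 50 + 8 * sqrt(2) / 905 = -12197674.65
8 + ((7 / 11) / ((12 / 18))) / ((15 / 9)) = 943 / 110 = 8.57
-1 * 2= -2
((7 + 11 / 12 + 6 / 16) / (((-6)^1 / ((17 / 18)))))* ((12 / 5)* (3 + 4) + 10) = -226661 / 6480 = -34.98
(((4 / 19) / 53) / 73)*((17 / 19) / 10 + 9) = 3454 / 6983545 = 0.00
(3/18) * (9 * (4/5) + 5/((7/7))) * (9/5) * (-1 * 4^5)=-93696/25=-3747.84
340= 340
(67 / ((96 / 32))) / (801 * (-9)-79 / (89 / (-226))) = -5963 / 1871241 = -0.00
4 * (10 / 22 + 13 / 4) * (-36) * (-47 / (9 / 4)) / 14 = 61288 / 77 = 795.95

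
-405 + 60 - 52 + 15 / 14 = -5543 / 14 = -395.93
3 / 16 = 0.19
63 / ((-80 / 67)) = -4221 / 80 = -52.76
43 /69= 0.62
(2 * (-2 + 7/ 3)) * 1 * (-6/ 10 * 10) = -4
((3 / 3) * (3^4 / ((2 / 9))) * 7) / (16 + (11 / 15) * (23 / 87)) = 951345 / 6038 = 157.56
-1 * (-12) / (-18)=-2 / 3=-0.67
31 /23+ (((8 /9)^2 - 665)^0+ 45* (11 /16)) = 12249 /368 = 33.29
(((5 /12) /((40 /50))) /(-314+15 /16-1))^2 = 1 /363609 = 0.00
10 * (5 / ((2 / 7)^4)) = 60025 / 8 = 7503.12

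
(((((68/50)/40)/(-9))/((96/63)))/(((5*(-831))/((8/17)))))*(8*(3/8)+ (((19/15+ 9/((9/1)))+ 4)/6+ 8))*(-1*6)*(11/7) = -2981/93487500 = -0.00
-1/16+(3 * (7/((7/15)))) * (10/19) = 7181/304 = 23.62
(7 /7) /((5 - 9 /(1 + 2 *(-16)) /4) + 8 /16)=124 /691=0.18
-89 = -89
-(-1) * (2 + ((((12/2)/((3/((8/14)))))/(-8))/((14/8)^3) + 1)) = 7139/2401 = 2.97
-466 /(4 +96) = -233 /50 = -4.66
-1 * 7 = -7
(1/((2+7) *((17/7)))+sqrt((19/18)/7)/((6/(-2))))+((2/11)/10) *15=536/1683 - sqrt(266)/126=0.19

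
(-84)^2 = 7056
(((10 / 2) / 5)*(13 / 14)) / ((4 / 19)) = 247 / 56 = 4.41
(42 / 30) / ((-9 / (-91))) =637 / 45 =14.16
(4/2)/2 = 1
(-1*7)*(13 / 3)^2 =-1183 / 9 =-131.44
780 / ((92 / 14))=2730 / 23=118.70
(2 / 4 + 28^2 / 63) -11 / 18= 37 / 3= 12.33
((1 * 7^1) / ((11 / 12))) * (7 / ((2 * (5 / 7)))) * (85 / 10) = 17493 / 55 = 318.05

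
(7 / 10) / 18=7 / 180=0.04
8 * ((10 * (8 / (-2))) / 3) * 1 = -320 / 3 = -106.67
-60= -60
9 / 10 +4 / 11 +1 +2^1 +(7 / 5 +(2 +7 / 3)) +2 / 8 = 6763 / 660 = 10.25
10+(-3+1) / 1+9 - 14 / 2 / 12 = 197 / 12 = 16.42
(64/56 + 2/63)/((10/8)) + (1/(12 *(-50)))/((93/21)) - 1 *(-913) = 356984693/390600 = 913.94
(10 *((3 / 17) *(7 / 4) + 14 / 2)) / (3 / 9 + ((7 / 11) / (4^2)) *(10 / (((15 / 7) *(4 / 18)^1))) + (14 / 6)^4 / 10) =88565400 / 5007911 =17.69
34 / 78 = 0.44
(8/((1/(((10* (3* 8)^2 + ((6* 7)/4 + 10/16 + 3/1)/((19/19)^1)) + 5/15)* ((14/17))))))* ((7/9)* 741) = 3354636922/153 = 21925731.52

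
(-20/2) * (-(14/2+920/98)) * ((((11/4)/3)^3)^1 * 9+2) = 140525/96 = 1463.80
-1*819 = -819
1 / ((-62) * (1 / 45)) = -45 / 62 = -0.73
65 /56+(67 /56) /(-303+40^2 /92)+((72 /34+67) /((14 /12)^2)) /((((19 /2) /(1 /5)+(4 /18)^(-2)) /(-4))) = -1.84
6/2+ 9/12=15/4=3.75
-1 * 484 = -484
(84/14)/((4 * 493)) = 3/986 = 0.00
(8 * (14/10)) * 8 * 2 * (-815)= -146048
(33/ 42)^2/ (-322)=-121/ 63112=-0.00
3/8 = 0.38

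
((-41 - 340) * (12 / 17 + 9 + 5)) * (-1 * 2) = 190500 / 17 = 11205.88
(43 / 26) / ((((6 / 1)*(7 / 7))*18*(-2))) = -43 / 5616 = -0.01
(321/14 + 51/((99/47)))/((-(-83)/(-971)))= -21147409/38346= -551.49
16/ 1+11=27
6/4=3/2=1.50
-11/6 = -1.83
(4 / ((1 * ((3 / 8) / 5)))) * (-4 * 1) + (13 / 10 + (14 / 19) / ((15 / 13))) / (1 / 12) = -10834 / 57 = -190.07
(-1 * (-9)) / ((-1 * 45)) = -1 / 5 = -0.20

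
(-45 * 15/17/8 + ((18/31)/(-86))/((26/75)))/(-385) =2348595/181469288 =0.01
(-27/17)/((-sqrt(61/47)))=27 * sqrt(2867)/1037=1.39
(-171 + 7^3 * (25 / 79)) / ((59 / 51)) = -251634 / 4661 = -53.99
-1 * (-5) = 5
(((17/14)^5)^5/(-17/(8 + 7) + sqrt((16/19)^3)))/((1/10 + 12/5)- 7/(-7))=-10093087022430911438872360195008290565/167048062195941089772992913718902784- 24669432187789420169966661711768675 * sqrt(19)/2610125971811579527703014276857856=-101.62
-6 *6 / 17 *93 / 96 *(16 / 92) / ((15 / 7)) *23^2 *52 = -389298 / 85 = -4579.98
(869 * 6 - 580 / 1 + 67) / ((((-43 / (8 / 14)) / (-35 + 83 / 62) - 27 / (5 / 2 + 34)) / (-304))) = -435450847008 / 455767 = -955424.26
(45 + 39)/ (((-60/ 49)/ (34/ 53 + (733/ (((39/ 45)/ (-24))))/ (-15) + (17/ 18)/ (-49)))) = -92874.32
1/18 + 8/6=25/18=1.39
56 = 56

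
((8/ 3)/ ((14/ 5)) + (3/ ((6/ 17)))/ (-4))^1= -197/ 168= -1.17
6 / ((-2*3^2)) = -1 / 3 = -0.33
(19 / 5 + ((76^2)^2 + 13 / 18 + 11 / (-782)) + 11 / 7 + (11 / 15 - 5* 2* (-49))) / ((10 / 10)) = 4109113597003 / 123165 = 33362672.81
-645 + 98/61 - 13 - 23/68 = -2724123/4148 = -656.73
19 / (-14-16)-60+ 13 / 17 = -30533 / 510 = -59.87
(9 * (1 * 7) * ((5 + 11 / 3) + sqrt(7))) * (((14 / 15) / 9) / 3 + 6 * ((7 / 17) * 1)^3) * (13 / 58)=41053376 * sqrt(7) / 6411465 + 1067387776 / 19234395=72.43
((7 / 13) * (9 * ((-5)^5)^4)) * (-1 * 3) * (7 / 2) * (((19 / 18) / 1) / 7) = -731761638934795.67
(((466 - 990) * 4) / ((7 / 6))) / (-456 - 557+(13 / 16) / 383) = 25688576 / 14484519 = 1.77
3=3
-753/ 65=-11.58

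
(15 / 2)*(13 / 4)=195 / 8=24.38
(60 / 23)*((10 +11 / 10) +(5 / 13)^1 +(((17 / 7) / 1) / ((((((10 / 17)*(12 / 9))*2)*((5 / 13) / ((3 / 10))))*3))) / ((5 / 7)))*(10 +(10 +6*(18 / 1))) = 150361104 / 37375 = 4023.04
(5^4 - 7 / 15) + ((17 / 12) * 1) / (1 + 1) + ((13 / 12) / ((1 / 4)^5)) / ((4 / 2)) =141589 / 120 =1179.91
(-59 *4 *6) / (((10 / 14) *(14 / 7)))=-4956 / 5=-991.20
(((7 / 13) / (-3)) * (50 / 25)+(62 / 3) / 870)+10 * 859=145723663 / 16965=8589.66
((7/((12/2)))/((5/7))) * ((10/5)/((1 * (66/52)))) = 1274/495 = 2.57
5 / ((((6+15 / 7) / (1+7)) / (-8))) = -2240 / 57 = -39.30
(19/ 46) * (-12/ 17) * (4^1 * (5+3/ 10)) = -12084/ 1955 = -6.18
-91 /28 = -13 /4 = -3.25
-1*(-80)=80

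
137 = 137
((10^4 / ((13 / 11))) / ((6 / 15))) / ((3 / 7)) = 1925000 / 39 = 49358.97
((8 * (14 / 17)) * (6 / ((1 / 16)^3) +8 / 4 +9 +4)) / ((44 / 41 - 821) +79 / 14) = -1580906208 / 7945783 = -198.96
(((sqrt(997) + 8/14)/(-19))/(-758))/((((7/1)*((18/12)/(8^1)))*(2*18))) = 8/9526923 + 2*sqrt(997)/1360989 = 0.00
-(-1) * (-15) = -15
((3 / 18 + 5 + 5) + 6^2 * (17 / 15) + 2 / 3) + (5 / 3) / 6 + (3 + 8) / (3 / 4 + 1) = 58.20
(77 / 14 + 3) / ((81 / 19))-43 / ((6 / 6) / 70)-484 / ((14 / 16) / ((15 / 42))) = -25445713 / 7938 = -3205.56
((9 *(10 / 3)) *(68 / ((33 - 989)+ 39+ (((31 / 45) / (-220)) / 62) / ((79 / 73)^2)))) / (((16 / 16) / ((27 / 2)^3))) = -620227253547000 / 113315345929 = -5473.46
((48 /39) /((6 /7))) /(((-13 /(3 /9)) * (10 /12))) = -112 /2535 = -0.04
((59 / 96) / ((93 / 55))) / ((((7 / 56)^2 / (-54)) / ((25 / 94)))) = -486750 / 1457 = -334.08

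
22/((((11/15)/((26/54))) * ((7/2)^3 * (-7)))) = -1040/21609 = -0.05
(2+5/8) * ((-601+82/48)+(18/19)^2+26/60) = -181325641/115520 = -1569.65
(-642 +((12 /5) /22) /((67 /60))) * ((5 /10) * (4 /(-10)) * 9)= 4257738 /3685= 1155.42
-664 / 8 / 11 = -83 / 11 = -7.55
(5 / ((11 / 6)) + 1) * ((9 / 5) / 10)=369 / 550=0.67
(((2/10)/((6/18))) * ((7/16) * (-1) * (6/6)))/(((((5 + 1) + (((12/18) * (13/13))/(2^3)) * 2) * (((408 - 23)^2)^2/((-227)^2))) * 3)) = -154587/4645223275000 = -0.00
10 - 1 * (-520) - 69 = 461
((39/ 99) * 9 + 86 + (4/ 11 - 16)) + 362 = 4795/ 11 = 435.91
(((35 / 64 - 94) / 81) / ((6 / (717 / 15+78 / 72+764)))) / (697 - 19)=-291711313 / 1265310720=-0.23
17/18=0.94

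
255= 255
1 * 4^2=16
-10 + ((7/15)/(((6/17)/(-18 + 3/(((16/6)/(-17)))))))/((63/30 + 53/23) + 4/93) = -16010173/761032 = -21.04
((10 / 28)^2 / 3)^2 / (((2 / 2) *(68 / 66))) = 6875 / 3918432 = 0.00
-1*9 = -9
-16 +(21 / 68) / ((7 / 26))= -505 / 34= -14.85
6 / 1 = 6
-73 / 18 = -4.06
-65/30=-13/6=-2.17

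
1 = 1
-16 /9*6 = -10.67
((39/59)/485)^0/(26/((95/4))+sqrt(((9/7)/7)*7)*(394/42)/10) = 13555360/829503 - 4978190*sqrt(7)/829503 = 0.46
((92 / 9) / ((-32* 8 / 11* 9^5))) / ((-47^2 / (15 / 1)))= 1265 / 25044334272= 0.00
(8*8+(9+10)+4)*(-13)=-1131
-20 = -20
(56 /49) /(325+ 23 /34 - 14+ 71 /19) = 5168 /1426299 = 0.00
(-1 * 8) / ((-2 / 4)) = 16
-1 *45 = -45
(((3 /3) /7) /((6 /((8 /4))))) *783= 37.29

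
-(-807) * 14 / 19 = 11298 / 19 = 594.63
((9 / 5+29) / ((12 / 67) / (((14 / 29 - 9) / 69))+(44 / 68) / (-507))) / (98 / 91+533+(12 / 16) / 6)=-58575781264 / 1475404933605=-0.04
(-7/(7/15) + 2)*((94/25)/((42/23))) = -14053/525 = -26.77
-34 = -34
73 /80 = 0.91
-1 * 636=-636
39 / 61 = 0.64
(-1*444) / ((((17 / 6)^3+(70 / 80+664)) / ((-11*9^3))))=384527088 / 74263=5177.91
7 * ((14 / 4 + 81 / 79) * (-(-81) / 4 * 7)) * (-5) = -14189175 / 632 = -22451.23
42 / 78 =7 / 13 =0.54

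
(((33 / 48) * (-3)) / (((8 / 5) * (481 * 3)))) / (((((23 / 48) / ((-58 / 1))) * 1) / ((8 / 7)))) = 0.12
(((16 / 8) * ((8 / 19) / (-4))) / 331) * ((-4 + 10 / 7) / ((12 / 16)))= 96 / 44023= 0.00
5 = 5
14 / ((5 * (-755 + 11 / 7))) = -49 / 13185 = -0.00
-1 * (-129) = 129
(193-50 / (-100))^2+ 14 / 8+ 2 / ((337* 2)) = 12618629 / 337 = 37444.00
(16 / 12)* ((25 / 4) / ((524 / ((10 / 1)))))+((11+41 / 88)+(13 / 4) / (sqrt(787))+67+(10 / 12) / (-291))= 13* sqrt(787) / 3148+791248195 / 10063944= 78.74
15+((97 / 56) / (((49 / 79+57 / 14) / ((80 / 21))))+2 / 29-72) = -175463279 / 3160101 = -55.52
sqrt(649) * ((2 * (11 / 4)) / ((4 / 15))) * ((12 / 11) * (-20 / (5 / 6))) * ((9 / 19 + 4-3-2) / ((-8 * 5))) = -135 * sqrt(649) / 19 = -181.01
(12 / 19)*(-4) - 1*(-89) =1643 / 19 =86.47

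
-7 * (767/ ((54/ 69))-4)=-122983/ 18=-6832.39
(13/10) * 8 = 52/5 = 10.40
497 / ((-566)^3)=-497 / 181321496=-0.00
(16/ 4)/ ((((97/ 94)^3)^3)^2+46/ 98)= 64351316502678267746854119416173428736/ 35871041862372274100236713677006540529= 1.79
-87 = -87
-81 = -81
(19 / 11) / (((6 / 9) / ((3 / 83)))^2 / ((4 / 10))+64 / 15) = 7695 / 3807958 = 0.00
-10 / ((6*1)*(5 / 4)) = -4 / 3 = -1.33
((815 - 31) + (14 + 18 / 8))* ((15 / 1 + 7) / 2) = 8802.75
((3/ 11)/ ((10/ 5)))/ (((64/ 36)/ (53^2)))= 75843/ 352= 215.46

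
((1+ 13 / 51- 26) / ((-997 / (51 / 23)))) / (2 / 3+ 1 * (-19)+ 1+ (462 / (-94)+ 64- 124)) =-177942 / 265930807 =-0.00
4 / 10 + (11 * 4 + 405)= 2247 / 5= 449.40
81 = 81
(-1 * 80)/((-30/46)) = 368/3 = 122.67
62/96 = 31/48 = 0.65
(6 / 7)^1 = 0.86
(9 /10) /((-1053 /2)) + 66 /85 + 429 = 854822 /1989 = 429.77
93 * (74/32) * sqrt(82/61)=3441 * sqrt(5002)/976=249.35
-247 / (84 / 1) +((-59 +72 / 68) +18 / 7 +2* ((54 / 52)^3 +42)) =21905944 / 784329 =27.93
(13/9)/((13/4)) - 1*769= -6917/9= -768.56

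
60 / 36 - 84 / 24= -11 / 6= -1.83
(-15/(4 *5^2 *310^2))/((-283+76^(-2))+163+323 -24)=-361/41399279375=-0.00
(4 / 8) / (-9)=-1 / 18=-0.06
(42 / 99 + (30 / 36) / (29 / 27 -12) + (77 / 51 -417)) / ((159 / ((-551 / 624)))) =15142353335 / 6567900768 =2.31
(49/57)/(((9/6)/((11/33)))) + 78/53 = 45208/27189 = 1.66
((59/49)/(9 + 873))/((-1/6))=-59/7203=-0.01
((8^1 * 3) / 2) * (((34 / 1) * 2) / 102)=8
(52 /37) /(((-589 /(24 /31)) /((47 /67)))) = -58656 /45264061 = -0.00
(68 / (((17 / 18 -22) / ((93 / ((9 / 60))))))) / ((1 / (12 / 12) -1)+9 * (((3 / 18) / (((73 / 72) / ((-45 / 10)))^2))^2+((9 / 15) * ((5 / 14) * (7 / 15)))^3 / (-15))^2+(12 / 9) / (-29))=-1331113995117061911684000000000 / 695138901946503090721786892813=-1.91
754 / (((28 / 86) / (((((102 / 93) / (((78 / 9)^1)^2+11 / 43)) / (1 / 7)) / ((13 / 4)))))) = 65632104 / 904177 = 72.59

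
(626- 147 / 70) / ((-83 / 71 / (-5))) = 442969 / 166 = 2668.49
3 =3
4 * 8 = 32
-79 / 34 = -2.32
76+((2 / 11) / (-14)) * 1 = 5851 / 77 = 75.99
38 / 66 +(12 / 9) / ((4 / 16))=65 / 11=5.91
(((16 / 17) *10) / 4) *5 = 200 / 17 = 11.76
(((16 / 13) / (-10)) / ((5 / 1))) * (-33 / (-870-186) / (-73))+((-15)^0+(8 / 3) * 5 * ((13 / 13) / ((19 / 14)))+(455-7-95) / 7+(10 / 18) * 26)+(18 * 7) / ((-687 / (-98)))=93.67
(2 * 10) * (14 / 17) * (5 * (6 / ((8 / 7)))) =7350 / 17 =432.35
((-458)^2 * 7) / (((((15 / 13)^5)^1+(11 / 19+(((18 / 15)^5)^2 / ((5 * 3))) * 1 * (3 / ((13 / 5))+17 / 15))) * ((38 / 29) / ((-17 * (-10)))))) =82024339491043701171875 / 1536414650303399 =53386850.66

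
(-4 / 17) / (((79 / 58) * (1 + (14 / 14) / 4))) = -928 / 6715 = -0.14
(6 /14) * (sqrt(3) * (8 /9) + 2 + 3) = 8 * sqrt(3) /21 + 15 /7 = 2.80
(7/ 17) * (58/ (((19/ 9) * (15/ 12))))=14616/ 1615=9.05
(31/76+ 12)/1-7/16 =3639/304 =11.97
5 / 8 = 0.62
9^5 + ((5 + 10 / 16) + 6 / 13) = 6141729 / 104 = 59055.09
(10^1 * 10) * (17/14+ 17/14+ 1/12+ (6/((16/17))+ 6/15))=39005/42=928.69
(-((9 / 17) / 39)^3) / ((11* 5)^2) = -27 / 32651429525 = -0.00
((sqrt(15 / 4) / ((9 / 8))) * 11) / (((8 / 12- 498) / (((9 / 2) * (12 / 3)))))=-66 * sqrt(15) / 373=-0.69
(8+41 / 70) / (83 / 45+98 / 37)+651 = 68381967 / 104734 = 652.91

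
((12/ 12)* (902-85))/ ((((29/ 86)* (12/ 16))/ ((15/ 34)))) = 702620/ 493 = 1425.19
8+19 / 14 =131 / 14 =9.36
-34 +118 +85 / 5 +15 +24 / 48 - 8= 217 / 2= 108.50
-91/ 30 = -3.03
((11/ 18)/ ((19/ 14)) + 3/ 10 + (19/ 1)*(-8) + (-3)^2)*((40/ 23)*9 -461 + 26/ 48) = 59725165651/ 943920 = 63273.55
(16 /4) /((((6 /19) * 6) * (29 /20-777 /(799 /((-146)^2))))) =-303620 /2981047221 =-0.00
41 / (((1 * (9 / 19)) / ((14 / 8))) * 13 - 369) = -5453 / 48609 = -0.11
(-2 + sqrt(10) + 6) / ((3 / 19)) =45.36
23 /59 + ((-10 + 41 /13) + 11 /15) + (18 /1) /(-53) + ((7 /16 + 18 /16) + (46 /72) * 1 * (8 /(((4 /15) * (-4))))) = -90652829 /9756240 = -9.29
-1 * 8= -8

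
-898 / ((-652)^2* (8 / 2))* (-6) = 1347 / 425104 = 0.00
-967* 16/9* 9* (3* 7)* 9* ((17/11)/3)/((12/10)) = -13808760/11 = -1255341.82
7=7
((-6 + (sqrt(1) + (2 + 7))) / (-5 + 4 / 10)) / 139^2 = -20 / 444383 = -0.00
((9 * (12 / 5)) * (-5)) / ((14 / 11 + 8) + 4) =-594 / 73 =-8.14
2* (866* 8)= 13856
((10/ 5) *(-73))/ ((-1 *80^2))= 73/ 3200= 0.02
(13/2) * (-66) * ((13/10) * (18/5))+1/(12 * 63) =-37945883/18900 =-2007.72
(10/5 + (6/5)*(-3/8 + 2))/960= 79/19200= 0.00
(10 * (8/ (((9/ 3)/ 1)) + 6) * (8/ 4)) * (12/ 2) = 1040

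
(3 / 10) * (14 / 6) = 7 / 10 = 0.70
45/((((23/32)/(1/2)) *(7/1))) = 720/161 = 4.47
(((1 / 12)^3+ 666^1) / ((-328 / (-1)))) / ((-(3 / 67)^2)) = -5166161161 / 5101056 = -1012.76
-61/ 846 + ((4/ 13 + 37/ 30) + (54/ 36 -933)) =-51142409/ 54990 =-930.03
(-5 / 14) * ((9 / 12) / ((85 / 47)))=-141 / 952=-0.15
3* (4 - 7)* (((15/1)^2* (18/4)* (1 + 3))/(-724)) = 18225/362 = 50.35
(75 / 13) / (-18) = -25 / 78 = -0.32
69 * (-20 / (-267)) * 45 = 20700 / 89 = 232.58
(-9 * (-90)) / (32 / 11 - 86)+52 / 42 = -8.51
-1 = -1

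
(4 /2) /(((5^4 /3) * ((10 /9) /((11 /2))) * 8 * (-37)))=-297 /1850000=-0.00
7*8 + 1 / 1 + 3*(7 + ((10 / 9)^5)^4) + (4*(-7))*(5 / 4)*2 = 132420441224151810136 / 4052555153018976267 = 32.68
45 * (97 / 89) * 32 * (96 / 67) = 13409280 / 5963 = 2248.75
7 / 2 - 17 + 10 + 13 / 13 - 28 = -61 / 2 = -30.50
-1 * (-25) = 25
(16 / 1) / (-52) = -4 / 13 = -0.31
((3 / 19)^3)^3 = 19683 / 322687697779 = 0.00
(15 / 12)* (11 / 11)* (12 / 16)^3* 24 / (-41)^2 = 405 / 53792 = 0.01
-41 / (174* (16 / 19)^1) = -779 / 2784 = -0.28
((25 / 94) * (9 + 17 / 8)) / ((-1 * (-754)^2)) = -2225 / 427524032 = -0.00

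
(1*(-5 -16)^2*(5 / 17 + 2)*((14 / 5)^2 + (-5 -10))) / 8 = -3078621 / 3400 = -905.48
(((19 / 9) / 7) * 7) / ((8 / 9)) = 19 / 8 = 2.38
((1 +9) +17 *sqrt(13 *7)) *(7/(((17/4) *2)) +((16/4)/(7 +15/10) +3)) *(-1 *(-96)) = 70080/17 +7008 *sqrt(91) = 70974.41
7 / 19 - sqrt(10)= 7 / 19 - sqrt(10)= -2.79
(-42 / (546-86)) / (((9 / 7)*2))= -49 / 1380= -0.04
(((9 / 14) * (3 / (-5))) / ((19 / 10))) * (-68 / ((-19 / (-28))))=20.34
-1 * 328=-328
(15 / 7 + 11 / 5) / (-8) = -19 / 35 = -0.54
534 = 534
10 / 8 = 5 / 4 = 1.25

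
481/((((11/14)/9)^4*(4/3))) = 90926090892/14641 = 6210374.35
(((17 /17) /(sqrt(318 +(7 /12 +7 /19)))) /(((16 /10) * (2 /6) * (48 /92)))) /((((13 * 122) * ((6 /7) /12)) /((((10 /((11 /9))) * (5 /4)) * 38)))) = 0.69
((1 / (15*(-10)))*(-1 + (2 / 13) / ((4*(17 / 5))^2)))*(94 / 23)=1411457 / 51846600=0.03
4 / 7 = 0.57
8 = 8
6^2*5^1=180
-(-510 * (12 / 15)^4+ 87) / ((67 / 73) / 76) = 84534876 / 8375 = 10093.72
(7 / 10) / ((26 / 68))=119 / 65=1.83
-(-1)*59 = 59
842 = 842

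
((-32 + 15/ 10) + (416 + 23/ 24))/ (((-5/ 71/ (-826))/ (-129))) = -2338949095/ 4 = -584737273.75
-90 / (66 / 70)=-1050 / 11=-95.45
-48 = -48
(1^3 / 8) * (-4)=-1 / 2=-0.50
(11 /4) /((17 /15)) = 165 /68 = 2.43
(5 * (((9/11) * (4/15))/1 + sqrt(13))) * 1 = 12/11 + 5 * sqrt(13) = 19.12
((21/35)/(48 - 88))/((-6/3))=3/400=0.01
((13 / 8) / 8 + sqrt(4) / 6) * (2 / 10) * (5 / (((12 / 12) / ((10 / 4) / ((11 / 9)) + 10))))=6.46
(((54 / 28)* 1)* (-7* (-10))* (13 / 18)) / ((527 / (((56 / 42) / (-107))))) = -130 / 56389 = -0.00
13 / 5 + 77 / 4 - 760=-14763 / 20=-738.15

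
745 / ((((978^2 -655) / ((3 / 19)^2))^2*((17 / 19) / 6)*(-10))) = -36207 / 106529559233532323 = -0.00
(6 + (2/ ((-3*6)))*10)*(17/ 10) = 374/ 45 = 8.31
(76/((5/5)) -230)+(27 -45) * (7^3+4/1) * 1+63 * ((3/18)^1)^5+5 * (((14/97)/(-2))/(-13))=-6972786533/1089504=-6399.96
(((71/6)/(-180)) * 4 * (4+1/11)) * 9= -213/22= -9.68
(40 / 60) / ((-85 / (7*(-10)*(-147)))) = -80.71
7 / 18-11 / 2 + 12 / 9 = -34 / 9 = -3.78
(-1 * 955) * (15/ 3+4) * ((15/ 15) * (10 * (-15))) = 1289250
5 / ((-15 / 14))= -4.67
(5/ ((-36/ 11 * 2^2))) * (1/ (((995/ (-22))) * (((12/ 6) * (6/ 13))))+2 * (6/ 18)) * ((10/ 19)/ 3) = -70345/ 1633392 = -0.04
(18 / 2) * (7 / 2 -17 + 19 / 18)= -112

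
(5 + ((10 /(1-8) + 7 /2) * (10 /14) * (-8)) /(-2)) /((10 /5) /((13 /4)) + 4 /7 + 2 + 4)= 6955 /4578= 1.52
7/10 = 0.70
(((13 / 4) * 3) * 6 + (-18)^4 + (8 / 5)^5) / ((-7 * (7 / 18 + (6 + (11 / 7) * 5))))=-5908780449 / 5609375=-1053.38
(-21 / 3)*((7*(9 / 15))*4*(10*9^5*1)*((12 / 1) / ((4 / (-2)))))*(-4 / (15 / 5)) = -555532992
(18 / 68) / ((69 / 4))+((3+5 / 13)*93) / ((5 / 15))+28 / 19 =91342210 / 96577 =945.80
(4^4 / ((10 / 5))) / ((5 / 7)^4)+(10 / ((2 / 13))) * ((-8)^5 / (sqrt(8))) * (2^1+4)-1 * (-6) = 311078 / 625-3194880 * sqrt(2) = -4517744.90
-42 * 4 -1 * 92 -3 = -263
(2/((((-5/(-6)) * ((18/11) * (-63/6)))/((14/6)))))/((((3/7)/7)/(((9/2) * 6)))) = -2156/15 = -143.73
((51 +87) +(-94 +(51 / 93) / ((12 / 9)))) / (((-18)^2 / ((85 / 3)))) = 468095 / 120528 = 3.88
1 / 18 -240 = -239.94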